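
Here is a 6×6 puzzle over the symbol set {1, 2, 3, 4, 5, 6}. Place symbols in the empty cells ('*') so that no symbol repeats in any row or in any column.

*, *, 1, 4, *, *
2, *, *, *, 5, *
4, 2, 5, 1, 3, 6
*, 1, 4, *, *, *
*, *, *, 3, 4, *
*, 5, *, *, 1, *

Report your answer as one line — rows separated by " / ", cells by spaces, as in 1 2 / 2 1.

row 2 has {2,5}; column 4 has {1,3,4} — only 6 is left for (r2,c4).
row 5 has {3,4}; column 2 has {1,2,5} — only 6 is left for (r5,c2).
row 5 has {3,4,6}; column 3 has {1,4,5} — only 2 is left for (r5,c3).
row 6 has {1,5}; column 4 has {1,3,4,6} — only 2 is left for (r6,c4).
row 1 has {1,4}; column 2 has {1,2,5,6} — only 3 is left for (r1,c2).
row 2 has {2,5,6}; column 2 has {1,2,3,5,6} — only 4 is left for (r2,c2).
row 2 has {2,4,5,6}; column 3 has {1,2,4,5} — only 3 is left for (r2,c3).
row 2 has {2,3,4,5,6}; column 6 has {6} — only 1 is left for (r2,c6).
row 4 has {1,4}; column 4 has {1,2,3,4,6} — only 5 is left for (r4,c4).
row 5 has {2,3,4,6}; column 6 has {1,6} — only 5 is left for (r5,c6).
row 6 has {1,2,5}; column 3 has {1,2,3,4,5} — only 6 is left for (r6,c3).
row 1 has {1,3,4}; column 6 has {1,5,6} — only 2 is left for (r1,c6).
row 4 has {1,4,5}; column 6 has {1,2,5,6} — only 3 is left for (r4,c6).
row 5 has {2,3,4,5,6}; column 1 has {2,4} — only 1 is left for (r5,c1).
row 6 has {1,2,5,6}; column 1 has {1,2,4} — only 3 is left for (r6,c1).
row 6 has {1,2,3,5,6}; column 6 has {1,2,3,5,6} — only 4 is left for (r6,c6).
row 1 has {1,2,3,4}; column 5 has {1,3,4,5} — only 6 is left for (r1,c5).
row 4 has {1,3,4,5}; column 1 has {1,2,3,4} — only 6 is left for (r4,c1).
row 4 has {1,3,4,5,6}; column 5 has {1,3,4,5,6} — only 2 is left for (r4,c5).
row 1 has {1,2,3,4,6}; column 1 has {1,2,3,4,6} — only 5 is left for (r1,c1).

5 3 1 4 6 2 / 2 4 3 6 5 1 / 4 2 5 1 3 6 / 6 1 4 5 2 3 / 1 6 2 3 4 5 / 3 5 6 2 1 4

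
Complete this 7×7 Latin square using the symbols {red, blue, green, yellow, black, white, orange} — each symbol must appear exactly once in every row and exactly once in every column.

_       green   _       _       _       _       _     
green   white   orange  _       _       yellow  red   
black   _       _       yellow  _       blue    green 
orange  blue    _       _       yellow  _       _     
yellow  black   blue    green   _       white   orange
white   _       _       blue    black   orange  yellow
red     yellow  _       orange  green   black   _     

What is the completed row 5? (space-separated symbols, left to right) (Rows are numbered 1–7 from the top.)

(r1,c1) = blue
(r1,c6) = red
(r2,c4) = black
(r2,c5) = blue
(r4,c6) = green
(r5,c5) = red

yellow black blue green red white orange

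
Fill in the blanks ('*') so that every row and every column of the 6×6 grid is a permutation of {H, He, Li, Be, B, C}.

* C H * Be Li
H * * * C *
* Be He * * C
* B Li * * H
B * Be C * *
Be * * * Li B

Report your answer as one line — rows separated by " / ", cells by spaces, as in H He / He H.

He C H B Be Li / H He B Li C Be / Li Be He H B C / C B Li Be He H / B Li Be C H He / Be H C He Li B

Cell (r1,c1): row 1 has {H,Li,Be,C}; column 1 has {H,Be,B} → He.
Cell (r1,c4): row 1 has {H,He,Li,Be,C}; column 4 has {C} → B.
Cell (r2,c3): row 2 has {H,C}; column 3 has {H,He,Li,Be} → B.
Cell (r3,c1): row 3 has {He,Be,C}; column 1 has {H,He,Be,B} → Li.
Cell (r3,c4): row 3 has {He,Li,Be,C}; column 4 has {B,C} → H.
Cell (r3,c5): row 3 has {H,He,Li,Be,C}; column 5 has {Li,Be,C} → B.
Cell (r4,c1): row 4 has {H,Li,B}; column 1 has {H,He,Li,Be,B} → C.
Cell (r4,c5): row 4 has {H,Li,B,C}; column 5 has {Li,Be,B,C} → He.
Cell (r5,c5): row 5 has {Be,B,C}; column 5 has {He,Li,Be,B,C} → H.
Cell (r5,c6): row 5 has {H,Be,B,C}; column 6 has {H,Li,B,C} → He.
Cell (r6,c3): row 6 has {Li,Be,B}; column 3 has {H,He,Li,Be,B} → C.
Cell (r6,c4): row 6 has {Li,Be,B,C}; column 4 has {H,B,C} → He.
Cell (r2,c6): row 2 has {H,B,C}; column 6 has {H,He,Li,B,C} → Be.
Cell (r4,c4): row 4 has {H,He,Li,B,C}; column 4 has {H,He,B,C} → Be.
Cell (r5,c2): row 5 has {H,He,Be,B,C}; column 2 has {Be,B,C} → Li.
Cell (r6,c2): row 6 has {He,Li,Be,B,C}; column 2 has {Li,Be,B,C} → H.
Cell (r2,c2): row 2 has {H,Be,B,C}; column 2 has {H,Li,Be,B,C} → He.
Cell (r2,c4): row 2 has {H,He,Be,B,C}; column 4 has {H,He,Be,B,C} → Li.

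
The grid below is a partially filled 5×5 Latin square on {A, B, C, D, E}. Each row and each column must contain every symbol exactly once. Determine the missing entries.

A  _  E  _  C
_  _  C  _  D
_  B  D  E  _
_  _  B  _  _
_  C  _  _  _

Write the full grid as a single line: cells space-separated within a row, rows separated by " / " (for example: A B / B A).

At row 1, column 2: row 1 has {A,C,E}; column 2 has {B,C}; that leaves D.
At row 1, column 4: row 1 has {A,C,D,E}; column 4 has {E}; that leaves B.
At row 2, column 4: row 2 has {C,D}; column 4 has {B,E}; that leaves A.
At row 3, column 1: row 3 has {B,D,E}; column 1 has {A}; that leaves C.
At row 3, column 5: row 3 has {B,C,D,E}; column 5 has {C,D}; that leaves A.
At row 4, column 5: row 4 has {B}; column 5 has {A,C,D}; that leaves E.
At row 5, column 3: row 5 has {C}; column 3 has {B,C,D,E}; that leaves A.
At row 5, column 4: row 5 has {A,C}; column 4 has {A,B,E}; that leaves D.
At row 5, column 5: row 5 has {A,C,D}; column 5 has {A,C,D,E}; that leaves B.
At row 2, column 2: row 2 has {A,C,D}; column 2 has {B,C,D}; that leaves E.
At row 4, column 1: row 4 has {B,E}; column 1 has {A,C}; that leaves D.
At row 4, column 2: row 4 has {B,D,E}; column 2 has {B,C,D,E}; that leaves A.
At row 4, column 4: row 4 has {A,B,D,E}; column 4 has {A,B,D,E}; that leaves C.
At row 5, column 1: row 5 has {A,B,C,D}; column 1 has {A,C,D}; that leaves E.
At row 2, column 1: row 2 has {A,C,D,E}; column 1 has {A,C,D,E}; that leaves B.

A D E B C / B E C A D / C B D E A / D A B C E / E C A D B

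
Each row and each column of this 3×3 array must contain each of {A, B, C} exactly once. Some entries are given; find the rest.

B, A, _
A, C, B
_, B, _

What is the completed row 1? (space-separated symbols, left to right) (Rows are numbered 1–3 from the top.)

(r1,c3) = C

B A C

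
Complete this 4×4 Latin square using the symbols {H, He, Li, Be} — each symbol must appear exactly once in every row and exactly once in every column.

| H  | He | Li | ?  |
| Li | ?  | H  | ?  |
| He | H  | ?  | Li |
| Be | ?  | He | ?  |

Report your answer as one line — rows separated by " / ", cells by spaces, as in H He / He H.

H He Li Be / Li Be H He / He H Be Li / Be Li He H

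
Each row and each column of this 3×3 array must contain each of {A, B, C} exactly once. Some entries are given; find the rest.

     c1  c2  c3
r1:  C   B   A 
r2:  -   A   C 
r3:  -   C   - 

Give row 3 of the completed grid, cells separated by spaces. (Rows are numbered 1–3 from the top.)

(r2,c1) = B
(r3,c1) = A
(r3,c3) = B

A C B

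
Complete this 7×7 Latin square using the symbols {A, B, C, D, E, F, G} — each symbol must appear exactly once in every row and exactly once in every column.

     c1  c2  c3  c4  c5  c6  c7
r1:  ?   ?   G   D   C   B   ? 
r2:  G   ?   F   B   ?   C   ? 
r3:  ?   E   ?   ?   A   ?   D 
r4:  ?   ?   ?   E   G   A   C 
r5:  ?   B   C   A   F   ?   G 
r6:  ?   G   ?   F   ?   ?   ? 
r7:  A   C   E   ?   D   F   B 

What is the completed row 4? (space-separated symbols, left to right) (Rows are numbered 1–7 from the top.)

B F D E G A C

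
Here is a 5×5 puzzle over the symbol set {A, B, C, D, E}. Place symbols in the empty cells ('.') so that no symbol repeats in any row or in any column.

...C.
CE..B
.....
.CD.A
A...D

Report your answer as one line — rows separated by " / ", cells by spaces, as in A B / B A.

D A B C E / C E A D B / B D E A C / E C D B A / A B C E D

(r1,c5) = E
(r2,c3) = A
(r2,c4) = D
(r3,c5) = C
(r5,c2) = B
(r5,c4) = E
(r1,c3) = B
(r3,c3) = E
(r4,c4) = B
(r5,c3) = C
(r1,c1) = D
(r1,c2) = A
(r3,c1) = B
(r3,c2) = D
(r3,c4) = A
(r4,c1) = E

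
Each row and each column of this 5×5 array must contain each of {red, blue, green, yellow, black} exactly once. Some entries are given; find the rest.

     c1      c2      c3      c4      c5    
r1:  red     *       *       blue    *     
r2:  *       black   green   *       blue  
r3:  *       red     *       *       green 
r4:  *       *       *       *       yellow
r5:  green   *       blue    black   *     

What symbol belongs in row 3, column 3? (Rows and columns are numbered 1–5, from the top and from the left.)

black

row 1 has {red,blue}; column 5 has {blue,green,yellow} — only black is left for (r1,c5).
row 2 has {blue,green,black}; column 1 has {red,green} — only yellow is left for (r2,c1).
row 2 has {blue,green,yellow,black}; column 4 has {blue,black} — only red is left for (r2,c4).
row 3 has {red,green}; column 4 has {red,blue,black} — only yellow is left for (r3,c4).
row 4 has {yellow}; column 4 has {red,blue,yellow,black} — only green is left for (r4,c4).
row 5 has {blue,green,black}; column 2 has {red,black} — only yellow is left for (r5,c2).
row 5 has {blue,green,yellow,black}; column 5 has {blue,green,yellow,black} — only red is left for (r5,c5).
row 1 has {red,blue,black}; column 2 has {red,yellow,black} — only green is left for (r1,c2).
row 1 has {red,blue,green,black}; column 3 has {blue,green} — only yellow is left for (r1,c3).
row 3 has {red,green,yellow}; column 3 has {blue,green,yellow} — only black is left for (r3,c3).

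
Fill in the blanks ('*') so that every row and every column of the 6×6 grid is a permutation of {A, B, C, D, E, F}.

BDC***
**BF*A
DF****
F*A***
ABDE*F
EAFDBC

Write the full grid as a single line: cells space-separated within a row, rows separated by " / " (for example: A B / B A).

B D C A F E / C E B F D A / D F E C A B / F C A B E D / A B D E C F / E A F D B C

(r1,c4) = A
(r1,c6) = E
(r2,c1) = C
(r2,c2) = E
(r2,c5) = D
(r3,c3) = E
(r3,c6) = B
(r4,c2) = C
(r4,c4) = B
(r4,c5) = E
(r4,c6) = D
(r5,c5) = C
(r1,c5) = F
(r3,c4) = C
(r3,c5) = A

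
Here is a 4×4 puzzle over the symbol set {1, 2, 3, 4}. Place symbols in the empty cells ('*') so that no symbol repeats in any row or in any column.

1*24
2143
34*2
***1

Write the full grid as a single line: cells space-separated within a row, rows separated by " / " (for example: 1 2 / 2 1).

1 3 2 4 / 2 1 4 3 / 3 4 1 2 / 4 2 3 1

row 1 has {1,2,4}; column 2 has {1,4} — only 3 is left for (r1,c2).
row 3 has {2,3,4}; column 3 has {2,4} — only 1 is left for (r3,c3).
row 4 has {1}; column 1 has {1,2,3} — only 4 is left for (r4,c1).
row 4 has {1,4}; column 2 has {1,3,4} — only 2 is left for (r4,c2).
row 4 has {1,2,4}; column 3 has {1,2,4} — only 3 is left for (r4,c3).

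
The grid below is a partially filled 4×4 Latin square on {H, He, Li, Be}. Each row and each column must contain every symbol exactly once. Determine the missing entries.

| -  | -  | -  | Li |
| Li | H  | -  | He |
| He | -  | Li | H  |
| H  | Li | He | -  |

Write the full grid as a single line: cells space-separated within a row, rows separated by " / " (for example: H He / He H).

Be He H Li / Li H Be He / He Be Li H / H Li He Be

(r1,c1) = Be
(r1,c2) = He
(r1,c3) = H
(r2,c3) = Be
(r3,c2) = Be
(r4,c4) = Be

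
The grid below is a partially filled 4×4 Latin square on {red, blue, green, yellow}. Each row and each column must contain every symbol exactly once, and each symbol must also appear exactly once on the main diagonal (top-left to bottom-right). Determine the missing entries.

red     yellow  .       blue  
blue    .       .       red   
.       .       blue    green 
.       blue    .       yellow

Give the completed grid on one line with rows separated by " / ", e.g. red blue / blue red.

red yellow green blue / blue green yellow red / yellow red blue green / green blue red yellow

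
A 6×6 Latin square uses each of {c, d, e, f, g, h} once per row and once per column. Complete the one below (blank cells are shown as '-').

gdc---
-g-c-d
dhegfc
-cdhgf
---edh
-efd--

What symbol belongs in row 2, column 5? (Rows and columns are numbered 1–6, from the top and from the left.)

e

At row 1, column 4: row 1 has {c,d,g}; column 4 has {c,d,e,g,h}; that leaves f.
At row 1, column 6: row 1 has {c,d,f,g}; column 6 has {c,d,f,h}; that leaves e.
At row 2, column 3: row 2 has {c,d,g}; column 3 has {c,d,e,f}; that leaves h.
At row 2, column 5: row 2 has {c,d,g,h}; column 5 has {d,f,g}; that leaves e.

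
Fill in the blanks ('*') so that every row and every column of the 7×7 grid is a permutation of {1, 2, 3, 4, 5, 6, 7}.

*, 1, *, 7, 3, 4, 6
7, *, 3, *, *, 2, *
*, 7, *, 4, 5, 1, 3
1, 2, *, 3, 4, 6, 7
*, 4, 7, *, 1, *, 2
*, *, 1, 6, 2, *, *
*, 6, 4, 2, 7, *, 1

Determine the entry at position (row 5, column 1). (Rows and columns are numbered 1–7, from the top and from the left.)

6

(r2,c2) = 5
(r2,c4) = 1
(r2,c5) = 6
(r2,c7) = 4
(r4,c3) = 5
(r5,c4) = 5
(r5,c6) = 3
(r6,c2) = 3
(r6,c7) = 5
(r7,c6) = 5
(r1,c3) = 2
(r3,c3) = 6
(r5,c1) = 6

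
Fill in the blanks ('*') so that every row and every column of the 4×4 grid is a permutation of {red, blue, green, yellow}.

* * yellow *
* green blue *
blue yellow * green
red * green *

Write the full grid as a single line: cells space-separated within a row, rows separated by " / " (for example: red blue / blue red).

green red yellow blue / yellow green blue red / blue yellow red green / red blue green yellow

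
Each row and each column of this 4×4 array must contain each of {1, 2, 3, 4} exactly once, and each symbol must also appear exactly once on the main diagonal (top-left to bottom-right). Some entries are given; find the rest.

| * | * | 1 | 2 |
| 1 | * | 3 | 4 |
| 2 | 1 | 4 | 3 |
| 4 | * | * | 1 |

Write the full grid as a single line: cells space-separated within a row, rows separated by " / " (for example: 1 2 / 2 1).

row 1 has {1,2}; column 1 has {1,2,4}; the diagonal has {1,4} — only 3 is left for (r1,c1).
row 1 has {1,2,3}; column 2 has {1} — only 4 is left for (r1,c2).
row 2 has {1,3,4}; column 2 has {1,4}; the diagonal has {1,3,4} — only 2 is left for (r2,c2).
row 4 has {1,4}; column 2 has {1,2,4} — only 3 is left for (r4,c2).
row 4 has {1,3,4}; column 3 has {1,3,4} — only 2 is left for (r4,c3).

3 4 1 2 / 1 2 3 4 / 2 1 4 3 / 4 3 2 1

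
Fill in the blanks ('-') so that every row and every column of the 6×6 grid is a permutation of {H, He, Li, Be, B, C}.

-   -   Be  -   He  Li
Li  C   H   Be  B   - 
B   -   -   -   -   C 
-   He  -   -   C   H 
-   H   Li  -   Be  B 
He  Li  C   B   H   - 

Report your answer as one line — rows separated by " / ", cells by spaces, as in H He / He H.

H B Be C He Li / Li C H Be B He / B Be He H Li C / Be He B Li C H / C H Li He Be B / He Li C B H Be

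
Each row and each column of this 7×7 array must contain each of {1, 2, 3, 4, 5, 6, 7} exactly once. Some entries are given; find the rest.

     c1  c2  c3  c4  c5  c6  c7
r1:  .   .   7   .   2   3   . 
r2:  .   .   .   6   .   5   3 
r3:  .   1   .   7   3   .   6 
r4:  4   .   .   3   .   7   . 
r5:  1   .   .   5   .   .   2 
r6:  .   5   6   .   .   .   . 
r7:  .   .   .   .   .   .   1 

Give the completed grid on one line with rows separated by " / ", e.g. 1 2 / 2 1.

5 6 7 1 2 3 4 / 7 4 2 6 1 5 3 / 2 1 5 7 3 4 6 / 4 2 1 3 6 7 5 / 1 3 4 5 7 6 2 / 3 5 6 2 4 1 7 / 6 7 3 4 5 2 1

(r4,c7): row 4 has {3,4,7}; column 7 has {1,2,3,6}, so it must be 5.
(r1,c7): row 1 has {2,3,7}; column 7 has {1,2,3,5,6}, so it must be 4.
(r6,c7): row 6 has {5,6}; column 7 has {1,2,3,4,5,6}, so it must be 7.
(r1,c2): row 1 has {2,3,4,7}; column 2 has {1,5}, so it must be 6.
(r1,c4): row 1 has {2,3,4,6,7}; column 4 has {3,5,6,7}, so it must be 1.
(r4,c2): row 4 has {3,4,5,7}; column 2 has {1,5,6}, so it must be 2.
(r4,c3): row 4 has {2,3,4,5,7}; column 3 has {6,7}, so it must be 1.
(r4,c5): row 4 has {1,2,3,4,5,7}; column 5 has {2,3}, so it must be 6.
(r1,c1): row 1 has {1,2,3,4,6,7}; column 1 has {1,4}, so it must be 5.
(r3,c1): row 3 has {1,3,6,7}; column 1 has {1,4,5}, so it must be 2.
(r3,c6): row 3 has {1,2,3,6,7}; column 6 has {3,5,7}, so it must be 4.
(r5,c6): row 5 has {1,2,5}; column 6 has {3,4,5,7}, so it must be 6.
(r6,c1): row 6 has {5,6,7}; column 1 has {1,2,4,5}, so it must be 3.
(r7,c6): row 7 has {1}; column 6 has {3,4,5,6,7}, so it must be 2.
(r2,c1): row 2 has {3,5,6}; column 1 has {1,2,3,4,5}, so it must be 7.
(r2,c2): row 2 has {3,5,6,7}; column 2 has {1,2,5,6}, so it must be 4.
(r2,c3): row 2 has {3,4,5,6,7}; column 3 has {1,6,7}, so it must be 2.
(r2,c5): row 2 has {2,3,4,5,6,7}; column 5 has {2,3,6}, so it must be 1.
(r3,c3): row 3 has {1,2,3,4,6,7}; column 3 has {1,2,6,7}, so it must be 5.
(r6,c5): row 6 has {3,5,6,7}; column 5 has {1,2,3,6}, so it must be 4.
(r6,c6): row 6 has {3,4,5,6,7}; column 6 has {2,3,4,5,6,7}, so it must be 1.
(r7,c1): row 7 has {1,2}; column 1 has {1,2,3,4,5,7}, so it must be 6.
(r7,c4): row 7 has {1,2,6}; column 4 has {1,3,5,6,7}, so it must be 4.
(r5,c5): row 5 has {1,2,5,6}; column 5 has {1,2,3,4,6}, so it must be 7.
(r6,c4): row 6 has {1,3,4,5,6,7}; column 4 has {1,3,4,5,6,7}, so it must be 2.
(r7,c3): row 7 has {1,2,4,6}; column 3 has {1,2,5,6,7}, so it must be 3.
(r7,c5): row 7 has {1,2,3,4,6}; column 5 has {1,2,3,4,6,7}, so it must be 5.
(r5,c2): row 5 has {1,2,5,6,7}; column 2 has {1,2,4,5,6}, so it must be 3.
(r5,c3): row 5 has {1,2,3,5,6,7}; column 3 has {1,2,3,5,6,7}, so it must be 4.
(r7,c2): row 7 has {1,2,3,4,5,6}; column 2 has {1,2,3,4,5,6}, so it must be 7.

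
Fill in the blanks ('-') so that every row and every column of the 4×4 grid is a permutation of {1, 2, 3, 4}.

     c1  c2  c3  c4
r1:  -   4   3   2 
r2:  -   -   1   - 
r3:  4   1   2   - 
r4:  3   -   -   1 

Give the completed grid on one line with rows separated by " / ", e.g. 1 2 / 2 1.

1 4 3 2 / 2 3 1 4 / 4 1 2 3 / 3 2 4 1

At row 1, column 1: row 1 has {2,3,4}; column 1 has {3,4}; that leaves 1.
At row 2, column 1: row 2 has {1}; column 1 has {1,3,4}; that leaves 2.
At row 2, column 2: row 2 has {1,2}; column 2 has {1,4}; that leaves 3.
At row 2, column 4: row 2 has {1,2,3}; column 4 has {1,2}; that leaves 4.
At row 3, column 4: row 3 has {1,2,4}; column 4 has {1,2,4}; that leaves 3.
At row 4, column 2: row 4 has {1,3}; column 2 has {1,3,4}; that leaves 2.
At row 4, column 3: row 4 has {1,2,3}; column 3 has {1,2,3}; that leaves 4.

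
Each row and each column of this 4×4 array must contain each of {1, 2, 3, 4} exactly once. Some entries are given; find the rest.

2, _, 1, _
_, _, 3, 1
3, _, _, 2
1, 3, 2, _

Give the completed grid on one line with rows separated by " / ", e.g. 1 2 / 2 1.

row 1 has {1,2}; column 2 has {3} — only 4 is left for (r1,c2).
row 1 has {1,2,4}; column 4 has {1,2} — only 3 is left for (r1,c4).
row 2 has {1,3}; column 1 has {1,2,3} — only 4 is left for (r2,c1).
row 2 has {1,3,4}; column 2 has {3,4} — only 2 is left for (r2,c2).
row 3 has {2,3}; column 2 has {2,3,4} — only 1 is left for (r3,c2).
row 3 has {1,2,3}; column 3 has {1,2,3} — only 4 is left for (r3,c3).
row 4 has {1,2,3}; column 4 has {1,2,3} — only 4 is left for (r4,c4).

2 4 1 3 / 4 2 3 1 / 3 1 4 2 / 1 3 2 4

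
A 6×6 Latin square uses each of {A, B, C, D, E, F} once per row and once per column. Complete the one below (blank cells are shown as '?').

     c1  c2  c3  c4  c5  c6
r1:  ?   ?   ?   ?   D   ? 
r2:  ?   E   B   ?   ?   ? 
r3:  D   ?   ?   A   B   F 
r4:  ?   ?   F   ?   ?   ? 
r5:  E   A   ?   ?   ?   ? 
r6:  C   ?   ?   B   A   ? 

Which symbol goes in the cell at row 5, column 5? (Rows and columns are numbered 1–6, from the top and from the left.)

(r3,c2) = C
(r3,c3) = E
(r6,c3) = D
(r6,c6) = E
(r5,c3) = C
(r5,c5) = F

F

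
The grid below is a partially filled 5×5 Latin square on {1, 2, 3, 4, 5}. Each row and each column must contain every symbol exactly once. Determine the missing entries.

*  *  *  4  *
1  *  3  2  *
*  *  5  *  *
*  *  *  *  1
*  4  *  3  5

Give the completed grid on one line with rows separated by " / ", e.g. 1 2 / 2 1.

5 1 2 4 3 / 1 5 3 2 4 / 4 3 5 1 2 / 3 2 4 5 1 / 2 4 1 3 5

row 2 has {1,2,3}; column 2 has {4} — only 5 is left for (r2,c2).
row 2 has {1,2,3,5}; column 5 has {1,5} — only 4 is left for (r2,c5).
row 3 has {5}; column 4 has {2,3,4} — only 1 is left for (r3,c4).
row 4 has {1}; column 4 has {1,2,3,4} — only 5 is left for (r4,c4).
row 5 has {3,4,5}; column 1 has {1} — only 2 is left for (r5,c1).
row 5 has {2,3,4,5}; column 3 has {3,5} — only 1 is left for (r5,c3).
row 1 has {4}; column 3 has {1,3,5} — only 2 is left for (r1,c3).
row 1 has {2,4}; column 5 has {1,4,5} — only 3 is left for (r1,c5).
row 3 has {1,5}; column 5 has {1,3,4,5} — only 2 is left for (r3,c5).
row 4 has {1,5}; column 3 has {1,2,3,5} — only 4 is left for (r4,c3).
row 1 has {2,3,4}; column 1 has {1,2} — only 5 is left for (r1,c1).
row 1 has {2,3,4,5}; column 2 has {4,5} — only 1 is left for (r1,c2).
row 3 has {1,2,5}; column 2 has {1,4,5} — only 3 is left for (r3,c2).
row 4 has {1,4,5}; column 1 has {1,2,5} — only 3 is left for (r4,c1).
row 4 has {1,3,4,5}; column 2 has {1,3,4,5} — only 2 is left for (r4,c2).
row 3 has {1,2,3,5}; column 1 has {1,2,3,5} — only 4 is left for (r3,c1).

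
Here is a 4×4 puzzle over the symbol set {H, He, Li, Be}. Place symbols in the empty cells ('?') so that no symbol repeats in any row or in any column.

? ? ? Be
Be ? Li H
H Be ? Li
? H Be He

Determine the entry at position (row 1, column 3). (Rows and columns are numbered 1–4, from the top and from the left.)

At row 2, column 2: row 2 has {H,Li,Be}; column 2 has {H,Be}; that leaves He.
At row 3, column 3: row 3 has {H,Li,Be}; column 3 has {Li,Be}; that leaves He.
At row 4, column 1: row 4 has {H,He,Be}; column 1 has {H,Be}; that leaves Li.
At row 1, column 1: row 1 has {Be}; column 1 has {H,Li,Be}; that leaves He.
At row 1, column 2: row 1 has {He,Be}; column 2 has {H,He,Be}; that leaves Li.
At row 1, column 3: row 1 has {He,Li,Be}; column 3 has {He,Li,Be}; that leaves H.

H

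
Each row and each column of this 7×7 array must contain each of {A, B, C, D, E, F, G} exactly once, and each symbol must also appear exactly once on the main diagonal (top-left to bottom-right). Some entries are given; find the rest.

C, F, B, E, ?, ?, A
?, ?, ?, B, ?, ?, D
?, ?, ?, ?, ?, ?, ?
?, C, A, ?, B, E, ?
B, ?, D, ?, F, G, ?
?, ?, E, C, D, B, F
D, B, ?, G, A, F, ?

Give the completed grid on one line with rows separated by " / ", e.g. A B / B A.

C F B E G D A / G A F B E C D / E D G F C A B / F C A D B E G / B E D A F G C / A G E C D B F / D B C G A F E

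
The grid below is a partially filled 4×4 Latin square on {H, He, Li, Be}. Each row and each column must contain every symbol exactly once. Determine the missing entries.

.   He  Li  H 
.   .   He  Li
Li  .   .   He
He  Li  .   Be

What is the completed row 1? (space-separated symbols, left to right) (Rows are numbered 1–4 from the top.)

Cell (r1,c1): row 1 has {H,He,Li}; column 1 has {He,Li} → Be.

Be He Li H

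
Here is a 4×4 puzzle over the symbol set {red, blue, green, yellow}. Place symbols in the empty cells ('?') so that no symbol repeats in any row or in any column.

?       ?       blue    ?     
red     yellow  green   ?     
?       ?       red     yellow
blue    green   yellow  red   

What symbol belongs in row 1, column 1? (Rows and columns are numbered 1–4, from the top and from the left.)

(r1,c2) = red
(r1,c4) = green
(r2,c4) = blue
(r3,c1) = green
(r3,c2) = blue
(r1,c1) = yellow

yellow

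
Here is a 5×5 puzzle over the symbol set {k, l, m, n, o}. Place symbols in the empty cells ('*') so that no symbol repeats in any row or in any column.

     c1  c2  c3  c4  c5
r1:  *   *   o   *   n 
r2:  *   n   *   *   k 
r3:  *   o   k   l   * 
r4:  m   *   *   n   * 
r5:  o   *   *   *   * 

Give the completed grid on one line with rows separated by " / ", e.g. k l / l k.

k l o m n / l n m o k / n o k l m / m k l n o / o m n k l

row 2 has {k,n}; column 1 has {m,o} — only l is left for (r2,c1).
row 2 has {k,l,n}; column 3 has {k,o} — only m is left for (r2,c3).
row 2 has {k,l,m,n}; column 4 has {l,n} — only o is left for (r2,c4).
row 3 has {k,l,o}; column 1 has {l,m,o} — only n is left for (r3,c1).
row 3 has {k,l,n,o}; column 5 has {k,n} — only m is left for (r3,c5).
row 4 has {m,n}; column 3 has {k,m,o} — only l is left for (r4,c3).
row 4 has {l,m,n}; column 5 has {k,m,n} — only o is left for (r4,c5).
row 5 has {o}; column 3 has {k,l,m,o} — only n is left for (r5,c3).
row 5 has {n,o}; column 5 has {k,m,n,o} — only l is left for (r5,c5).
row 1 has {n,o}; column 1 has {l,m,n,o} — only k is left for (r1,c1).
row 1 has {k,n,o}; column 4 has {l,n,o} — only m is left for (r1,c4).
row 4 has {l,m,n,o}; column 2 has {n,o} — only k is left for (r4,c2).
row 5 has {l,n,o}; column 2 has {k,n,o} — only m is left for (r5,c2).
row 5 has {l,m,n,o}; column 4 has {l,m,n,o} — only k is left for (r5,c4).
row 1 has {k,m,n,o}; column 2 has {k,m,n,o} — only l is left for (r1,c2).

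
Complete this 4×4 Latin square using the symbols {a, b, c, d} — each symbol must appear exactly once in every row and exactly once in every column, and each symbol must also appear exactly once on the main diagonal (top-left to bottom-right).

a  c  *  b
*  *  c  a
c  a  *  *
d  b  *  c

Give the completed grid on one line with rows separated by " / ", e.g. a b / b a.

a c d b / b d c a / c a b d / d b a c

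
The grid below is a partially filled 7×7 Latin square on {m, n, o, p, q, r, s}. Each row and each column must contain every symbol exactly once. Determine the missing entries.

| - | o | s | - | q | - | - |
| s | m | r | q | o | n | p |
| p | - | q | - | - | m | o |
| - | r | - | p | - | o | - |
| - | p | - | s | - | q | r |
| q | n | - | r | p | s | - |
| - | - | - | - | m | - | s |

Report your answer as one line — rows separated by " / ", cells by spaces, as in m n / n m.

r o s m q p n / s m r q o n p / p s q n r m o / m r n p s o q / o p m s n q r / q n o r p s m / n q p o m r s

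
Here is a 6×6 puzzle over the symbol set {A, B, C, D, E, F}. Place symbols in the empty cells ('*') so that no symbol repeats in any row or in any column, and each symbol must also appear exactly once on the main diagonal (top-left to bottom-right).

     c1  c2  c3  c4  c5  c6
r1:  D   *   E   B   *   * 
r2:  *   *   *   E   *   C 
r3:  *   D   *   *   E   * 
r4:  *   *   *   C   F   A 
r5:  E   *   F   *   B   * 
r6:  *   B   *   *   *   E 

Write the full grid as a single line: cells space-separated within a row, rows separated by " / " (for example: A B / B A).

D A E B C F / A F B E D C / C D A F E B / B E D C F A / E C F A B D / F B C D A E

At row 1, column 6: row 1 has {B,D,E}; column 6 has {A,C,E}; that leaves F.
At row 3, column 3: row 3 has {D,E}; column 3 has {E,F}; the diagonal has {B,C,D,E}; that leaves A.
At row 3, column 4: row 3 has {A,D,E}; column 4 has {B,C,E}; that leaves F.
At row 3, column 6: row 3 has {A,D,E,F}; column 6 has {A,C,E,F}; that leaves B.
At row 4, column 1: row 4 has {A,C,F}; column 1 has {D,E}; that leaves B.
At row 4, column 2: row 4 has {A,B,C,F}; column 2 has {B,D}; that leaves E.
At row 4, column 3: row 4 has {A,B,C,E,F}; column 3 has {A,E,F}; that leaves D.
At row 5, column 6: row 5 has {B,E,F}; column 6 has {A,B,C,E,F}; that leaves D.
At row 6, column 3: row 6 has {B,E}; column 3 has {A,D,E,F}; that leaves C.
At row 2, column 2: row 2 has {C,E}; column 2 has {B,D,E}; the diagonal has {A,B,C,D,E}; that leaves F.
At row 2, column 3: row 2 has {C,E,F}; column 3 has {A,C,D,E,F}; that leaves B.
At row 3, column 1: row 3 has {A,B,D,E,F}; column 1 has {B,D,E}; that leaves C.
At row 5, column 4: row 5 has {B,D,E,F}; column 4 has {B,C,E,F}; that leaves A.
At row 6, column 4: row 6 has {B,C,E}; column 4 has {A,B,C,E,F}; that leaves D.
At row 6, column 5: row 6 has {B,C,D,E}; column 5 has {B,E,F}; that leaves A.
At row 1, column 5: row 1 has {B,D,E,F}; column 5 has {A,B,E,F}; that leaves C.
At row 2, column 1: row 2 has {B,C,E,F}; column 1 has {B,C,D,E}; that leaves A.
At row 2, column 5: row 2 has {A,B,C,E,F}; column 5 has {A,B,C,E,F}; that leaves D.
At row 5, column 2: row 5 has {A,B,D,E,F}; column 2 has {B,D,E,F}; that leaves C.
At row 6, column 1: row 6 has {A,B,C,D,E}; column 1 has {A,B,C,D,E}; that leaves F.
At row 1, column 2: row 1 has {B,C,D,E,F}; column 2 has {B,C,D,E,F}; that leaves A.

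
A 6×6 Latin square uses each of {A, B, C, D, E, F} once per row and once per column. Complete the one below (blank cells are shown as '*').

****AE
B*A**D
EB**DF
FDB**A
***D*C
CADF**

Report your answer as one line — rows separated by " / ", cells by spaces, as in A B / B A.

D C F B A E / B E A C F D / E B C A D F / F D B E C A / A F E D B C / C A D F E B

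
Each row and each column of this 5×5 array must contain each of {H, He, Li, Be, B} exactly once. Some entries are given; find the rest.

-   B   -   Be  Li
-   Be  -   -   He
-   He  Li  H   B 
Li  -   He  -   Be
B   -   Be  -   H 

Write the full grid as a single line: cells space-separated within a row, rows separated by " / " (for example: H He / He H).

row 1 has {Li,Be,B}; column 3 has {He,Li,Be} — only H is left for (r1,c3).
row 2 has {He,Be}; column 1 has {Li,B} — only H is left for (r2,c1).
row 2 has {H,He,Be}; column 3 has {H,He,Li,Be} — only B is left for (r2,c3).
row 2 has {H,He,Be,B}; column 4 has {H,Be} — only Li is left for (r2,c4).
row 3 has {H,He,Li,B}; column 1 has {H,Li,B} — only Be is left for (r3,c1).
row 4 has {He,Li,Be}; column 2 has {He,Be,B} — only H is left for (r4,c2).
row 4 has {H,He,Li,Be}; column 4 has {H,Li,Be} — only B is left for (r4,c4).
row 5 has {H,Be,B}; column 2 has {H,He,Be,B} — only Li is left for (r5,c2).
row 5 has {H,Li,Be,B}; column 4 has {H,Li,Be,B} — only He is left for (r5,c4).
row 1 has {H,Li,Be,B}; column 1 has {H,Li,Be,B} — only He is left for (r1,c1).

He B H Be Li / H Be B Li He / Be He Li H B / Li H He B Be / B Li Be He H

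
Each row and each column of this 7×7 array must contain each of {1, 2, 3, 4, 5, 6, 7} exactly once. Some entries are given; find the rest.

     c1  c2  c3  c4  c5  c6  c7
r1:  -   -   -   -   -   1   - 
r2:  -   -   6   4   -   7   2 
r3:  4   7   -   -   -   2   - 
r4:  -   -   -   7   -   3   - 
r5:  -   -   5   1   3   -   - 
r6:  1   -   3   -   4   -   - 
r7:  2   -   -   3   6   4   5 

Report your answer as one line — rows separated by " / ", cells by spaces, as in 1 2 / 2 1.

3 4 2 5 7 1 6 / 5 3 6 4 1 7 2 / 4 7 1 6 5 2 3 / 6 5 4 7 2 3 1 / 7 2 5 1 3 6 4 / 1 6 3 2 4 5 7 / 2 1 7 3 6 4 5

(r3,c3) = 1
(r3,c5) = 5
(r5,c6) = 6
(r6,c6) = 5
(r7,c2) = 1
(r7,c3) = 7
(r2,c5) = 1
(r3,c4) = 6
(r3,c7) = 3
(r4,c5) = 2
(r5,c1) = 7
(r5,c7) = 4
(r6,c4) = 2
(r1,c4) = 5
(r1,c5) = 7
(r1,c7) = 6
(r4,c3) = 4
(r4,c7) = 1
(r5,c2) = 2
(r6,c2) = 6
(r6,c7) = 7
(r1,c1) = 3
(r1,c2) = 4
(r1,c3) = 2
(r2,c1) = 5
(r2,c2) = 3
(r4,c1) = 6
(r4,c2) = 5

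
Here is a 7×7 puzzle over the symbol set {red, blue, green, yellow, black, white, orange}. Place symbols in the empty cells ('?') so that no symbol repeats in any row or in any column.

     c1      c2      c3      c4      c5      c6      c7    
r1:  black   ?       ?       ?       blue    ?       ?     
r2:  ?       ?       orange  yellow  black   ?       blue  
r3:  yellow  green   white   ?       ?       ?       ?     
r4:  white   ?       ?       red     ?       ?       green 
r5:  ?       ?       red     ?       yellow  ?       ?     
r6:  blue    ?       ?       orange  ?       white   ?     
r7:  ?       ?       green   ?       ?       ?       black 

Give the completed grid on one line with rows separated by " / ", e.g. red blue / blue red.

black orange yellow white blue green red / green white orange yellow black red blue / yellow green white black red blue orange / white black blue red orange yellow green / orange blue red green yellow black white / blue red black orange green white yellow / red yellow green blue white orange black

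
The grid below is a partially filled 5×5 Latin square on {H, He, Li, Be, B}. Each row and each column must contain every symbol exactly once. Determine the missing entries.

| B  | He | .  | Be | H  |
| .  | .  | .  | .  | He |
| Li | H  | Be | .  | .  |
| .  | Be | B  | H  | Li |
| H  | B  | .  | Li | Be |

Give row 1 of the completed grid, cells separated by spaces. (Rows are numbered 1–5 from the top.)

(r1,c3) = Li

B He Li Be H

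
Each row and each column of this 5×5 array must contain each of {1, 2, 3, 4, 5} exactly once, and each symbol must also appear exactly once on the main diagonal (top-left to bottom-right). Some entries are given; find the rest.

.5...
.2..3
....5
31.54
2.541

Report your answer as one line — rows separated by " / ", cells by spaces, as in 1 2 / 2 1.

Cell (r1,c1): row 1 has {5}; column 1 has {2,3}; the diagonal has {1,2,5} → 4.
Cell (r1,c5): row 1 has {4,5}; column 5 has {1,3,4,5} → 2.
Cell (r2,c4): row 2 has {2,3}; column 4 has {4,5} → 1.
Cell (r3,c1): row 3 has {5}; column 1 has {2,3,4} → 1.
Cell (r3,c3): row 3 has {1,5}; column 3 has {5}; the diagonal has {1,2,4,5} → 3.
Cell (r3,c4): row 3 has {1,3,5}; column 4 has {1,4,5} → 2.
Cell (r4,c3): row 4 has {1,3,4,5}; column 3 has {3,5} → 2.
Cell (r5,c2): row 5 has {1,2,4,5}; column 2 has {1,2,5} → 3.
Cell (r1,c3): row 1 has {2,4,5}; column 3 has {2,3,5} → 1.
Cell (r1,c4): row 1 has {1,2,4,5}; column 4 has {1,2,4,5} → 3.
Cell (r2,c1): row 2 has {1,2,3}; column 1 has {1,2,3,4} → 5.
Cell (r2,c3): row 2 has {1,2,3,5}; column 3 has {1,2,3,5} → 4.
Cell (r3,c2): row 3 has {1,2,3,5}; column 2 has {1,2,3,5} → 4.

4 5 1 3 2 / 5 2 4 1 3 / 1 4 3 2 5 / 3 1 2 5 4 / 2 3 5 4 1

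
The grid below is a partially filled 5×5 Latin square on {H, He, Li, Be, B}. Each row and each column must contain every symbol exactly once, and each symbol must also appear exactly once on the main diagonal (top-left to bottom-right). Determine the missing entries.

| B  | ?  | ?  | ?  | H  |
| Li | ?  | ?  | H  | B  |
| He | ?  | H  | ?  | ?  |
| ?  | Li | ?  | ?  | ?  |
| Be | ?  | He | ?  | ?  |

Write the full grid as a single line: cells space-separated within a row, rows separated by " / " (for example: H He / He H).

B Be Li He H / Li He Be H B / He B H Li Be / H Li B Be He / Be H He B Li

(r2,c3) = Be
(r4,c1) = H
(r4,c3) = B
(r5,c5) = Li
(r1,c3) = Li
(r2,c2) = He
(r3,c5) = Be
(r4,c4) = Be
(r4,c5) = He
(r5,c4) = B
(r1,c2) = Be
(r1,c4) = He
(r3,c2) = B
(r3,c4) = Li
(r5,c2) = H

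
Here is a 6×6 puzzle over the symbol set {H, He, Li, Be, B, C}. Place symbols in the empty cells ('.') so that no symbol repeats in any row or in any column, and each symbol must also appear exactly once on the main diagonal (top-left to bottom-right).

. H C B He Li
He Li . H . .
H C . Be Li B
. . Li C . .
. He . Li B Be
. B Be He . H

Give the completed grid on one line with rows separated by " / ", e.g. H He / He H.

At row 1, column 1: row 1 has {H,He,Li,B,C}; column 1 has {H,He}; the diagonal has {H,Li,B,C}; that leaves Be.
At row 2, column 3: row 2 has {H,He,Li}; column 3 has {Li,Be,C}; that leaves B.
At row 2, column 6: row 2 has {H,He,Li,B}; column 6 has {H,Li,Be,B}; that leaves C.
At row 3, column 3: row 3 has {H,Li,Be,B,C}; column 3 has {Li,Be,B,C}; the diagonal has {H,Li,Be,B,C}; that leaves He.
At row 4, column 1: row 4 has {Li,C}; column 1 has {H,He,Be}; that leaves B.
At row 4, column 2: row 4 has {Li,B,C}; column 2 has {H,He,Li,B,C}; that leaves Be.
At row 4, column 5: row 4 has {Li,Be,B,C}; column 5 has {He,Li,B}; that leaves H.
At row 4, column 6: row 4 has {H,Li,Be,B,C}; column 6 has {H,Li,Be,B,C}; that leaves He.
At row 5, column 1: row 5 has {He,Li,Be,B}; column 1 has {H,He,Be,B}; that leaves C.
At row 5, column 3: row 5 has {He,Li,Be,B,C}; column 3 has {He,Li,Be,B,C}; that leaves H.
At row 6, column 1: row 6 has {H,He,Be,B}; column 1 has {H,He,Be,B,C}; that leaves Li.
At row 6, column 5: row 6 has {H,He,Li,Be,B}; column 5 has {H,He,Li,B}; that leaves C.
At row 2, column 5: row 2 has {H,He,Li,B,C}; column 5 has {H,He,Li,B,C}; that leaves Be.

Be H C B He Li / He Li B H Be C / H C He Be Li B / B Be Li C H He / C He H Li B Be / Li B Be He C H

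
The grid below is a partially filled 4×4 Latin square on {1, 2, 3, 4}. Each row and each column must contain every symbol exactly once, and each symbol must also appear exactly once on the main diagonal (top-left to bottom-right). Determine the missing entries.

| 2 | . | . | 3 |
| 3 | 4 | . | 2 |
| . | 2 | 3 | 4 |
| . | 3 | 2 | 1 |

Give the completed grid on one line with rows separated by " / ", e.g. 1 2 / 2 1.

2 1 4 3 / 3 4 1 2 / 1 2 3 4 / 4 3 2 1

Cell (r1,c2): row 1 has {2,3}; column 2 has {2,3,4} → 1.
Cell (r1,c3): row 1 has {1,2,3}; column 3 has {2,3} → 4.
Cell (r2,c3): row 2 has {2,3,4}; column 3 has {2,3,4} → 1.
Cell (r3,c1): row 3 has {2,3,4}; column 1 has {2,3} → 1.
Cell (r4,c1): row 4 has {1,2,3}; column 1 has {1,2,3} → 4.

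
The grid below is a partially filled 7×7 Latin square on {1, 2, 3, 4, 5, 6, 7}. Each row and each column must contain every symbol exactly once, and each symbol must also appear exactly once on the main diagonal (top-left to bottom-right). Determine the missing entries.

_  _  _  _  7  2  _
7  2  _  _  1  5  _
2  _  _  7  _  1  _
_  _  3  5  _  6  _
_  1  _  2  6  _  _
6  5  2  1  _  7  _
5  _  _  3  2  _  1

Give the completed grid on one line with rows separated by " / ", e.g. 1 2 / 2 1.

3 4 1 6 7 2 5 / 7 2 6 4 1 5 3 / 2 3 4 7 5 1 6 / 1 7 3 5 4 6 2 / 4 1 5 2 6 3 7 / 6 5 2 1 3 7 4 / 5 6 7 3 2 4 1

At row 3, column 3: row 3 has {1,2,7}; column 3 has {2,3}; the diagonal has {1,2,5,6,7}; that leaves 4.
At row 4, column 5: row 4 has {3,5,6}; column 5 has {1,2,6,7}; that leaves 4.
At row 6, column 5: row 6 has {1,2,5,6,7}; column 5 has {1,2,4,6,7}; that leaves 3.
At row 6, column 7: row 6 has {1,2,3,5,6,7}; column 7 has {1}; that leaves 4.
At row 7, column 6: row 7 has {1,2,3,5}; column 6 has {1,2,5,6,7}; that leaves 4.
At row 1, column 1: row 1 has {2,7}; column 1 has {2,5,6,7}; the diagonal has {1,2,4,5,6,7}; that leaves 3.
At row 2, column 3: row 2 has {1,2,5,7}; column 3 has {2,3,4}; that leaves 6.
At row 2, column 4: row 2 has {1,2,5,6,7}; column 4 has {1,2,3,5,7}; that leaves 4.
At row 2, column 7: row 2 has {1,2,4,5,6,7}; column 7 has {1,4}; that leaves 3.
At row 3, column 5: row 3 has {1,2,4,7}; column 5 has {1,2,3,4,6,7}; that leaves 5.
At row 3, column 7: row 3 has {1,2,4,5,7}; column 7 has {1,3,4}; that leaves 6.
At row 4, column 1: row 4 has {3,4,5,6}; column 1 has {2,3,5,6,7}; that leaves 1.
At row 4, column 2: row 4 has {1,3,4,5,6}; column 2 has {1,2,5}; that leaves 7.
At row 4, column 7: row 4 has {1,3,4,5,6,7}; column 7 has {1,3,4,6}; that leaves 2.
At row 5, column 1: row 5 has {1,2,6}; column 1 has {1,2,3,5,6,7}; that leaves 4.
At row 5, column 6: row 5 has {1,2,4,6}; column 6 has {1,2,4,5,6,7}; that leaves 3.
At row 7, column 2: row 7 has {1,2,3,4,5}; column 2 has {1,2,5,7}; that leaves 6.
At row 7, column 3: row 7 has {1,2,3,4,5,6}; column 3 has {2,3,4,6}; that leaves 7.
At row 1, column 2: row 1 has {2,3,7}; column 2 has {1,2,5,6,7}; that leaves 4.
At row 1, column 4: row 1 has {2,3,4,7}; column 4 has {1,2,3,4,5,7}; that leaves 6.
At row 1, column 7: row 1 has {2,3,4,6,7}; column 7 has {1,2,3,4,6}; that leaves 5.
At row 3, column 2: row 3 has {1,2,4,5,6,7}; column 2 has {1,2,4,5,6,7}; that leaves 3.
At row 5, column 3: row 5 has {1,2,3,4,6}; column 3 has {2,3,4,6,7}; that leaves 5.
At row 5, column 7: row 5 has {1,2,3,4,5,6}; column 7 has {1,2,3,4,5,6}; that leaves 7.
At row 1, column 3: row 1 has {2,3,4,5,6,7}; column 3 has {2,3,4,5,6,7}; that leaves 1.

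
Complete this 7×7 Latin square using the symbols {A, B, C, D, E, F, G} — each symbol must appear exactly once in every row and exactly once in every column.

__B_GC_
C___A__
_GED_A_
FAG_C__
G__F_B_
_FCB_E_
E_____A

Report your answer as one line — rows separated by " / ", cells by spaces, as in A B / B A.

D E B A G C F / C B D G A F E / B G E D F A C / F A G E C D B / G C A F E B D / A F C B D E G / E D F C B G A

(r3,c1) = B
(r3,c5) = F
(r3,c7) = C
(r4,c4) = E
(r4,c6) = D
(r4,c7) = B
(r6,c5) = D
(r6,c7) = G
(r7,c5) = B
(r1,c4) = A
(r2,c4) = G
(r2,c6) = F
(r5,c5) = E
(r5,c7) = D
(r6,c1) = A
(r7,c4) = C
(r7,c6) = G
(r1,c1) = D
(r1,c2) = E
(r1,c7) = F
(r2,c3) = D
(r2,c7) = E
(r5,c2) = C
(r5,c3) = A
(r7,c2) = D
(r7,c3) = F
(r2,c2) = B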